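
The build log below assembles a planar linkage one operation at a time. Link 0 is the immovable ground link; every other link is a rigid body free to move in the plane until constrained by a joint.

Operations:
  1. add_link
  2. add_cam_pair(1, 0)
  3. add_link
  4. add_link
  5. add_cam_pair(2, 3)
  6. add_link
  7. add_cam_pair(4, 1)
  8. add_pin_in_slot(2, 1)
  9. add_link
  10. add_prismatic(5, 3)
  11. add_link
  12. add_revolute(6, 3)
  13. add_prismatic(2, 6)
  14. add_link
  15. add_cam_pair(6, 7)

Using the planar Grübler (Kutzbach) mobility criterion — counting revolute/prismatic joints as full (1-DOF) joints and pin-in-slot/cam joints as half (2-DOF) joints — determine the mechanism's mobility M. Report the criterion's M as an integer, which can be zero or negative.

[1;0;0] (link 0 is ground)
L+ [2;0;0]
C(1,0)∈J2 [2;0;1]
L+ [3;0;1]
L+ [4;0;1]
C(2,3)∈J2 [4;0;2]
L+ [5;0;2]
C(4,1)∈J2 [5;0;3]
PS(2,1)∈J2 [5;0;4]
L+ [6;0;4]
P(5,3)∈J1 [6;1;4]
L+ [7;1;4]
R(6,3)∈J1 [7;2;4]
P(2,6)∈J1 [7;3;4]
L+ [8;3;4]
C(6,7)∈J2 [8;3;5]
mobility = 21 − 6 − 5 = 10

M = 10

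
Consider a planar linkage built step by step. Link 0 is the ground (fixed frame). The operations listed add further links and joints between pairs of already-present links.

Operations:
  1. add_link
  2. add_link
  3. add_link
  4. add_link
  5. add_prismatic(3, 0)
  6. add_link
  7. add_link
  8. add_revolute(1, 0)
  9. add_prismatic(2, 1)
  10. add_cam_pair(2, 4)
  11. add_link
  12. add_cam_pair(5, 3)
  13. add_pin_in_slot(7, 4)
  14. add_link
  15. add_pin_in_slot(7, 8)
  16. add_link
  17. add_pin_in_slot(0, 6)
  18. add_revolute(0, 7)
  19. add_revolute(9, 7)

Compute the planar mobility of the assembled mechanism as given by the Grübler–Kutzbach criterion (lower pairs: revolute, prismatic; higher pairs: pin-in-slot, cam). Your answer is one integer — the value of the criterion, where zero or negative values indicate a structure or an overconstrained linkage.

ground; <1,0,0>
#1 <2,0,0>
#2 <3,0,0>
#3 <4,0,0>
#4 <5,0,0>
P:3↔0 J1 <5,1,0>
#5 <6,1,0>
#6 <7,1,0>
R:1↔0 J1 <7,2,0>
P:2↔1 J1 <7,3,0>
C:2↔4 J2 <7,3,1>
#7 <8,3,1>
C:5↔3 J2 <8,3,2>
PS:7↔4 J2 <8,3,3>
#8 <9,3,3>
PS:7↔8 J2 <9,3,4>
#9 <10,3,4>
PS:0↔6 J2 <10,3,5>
R:0↔7 J1 <10,4,5>
R:9↔7 J1 <10,5,5>
3×9 − 2×5 − 1×5 = 12

M = 12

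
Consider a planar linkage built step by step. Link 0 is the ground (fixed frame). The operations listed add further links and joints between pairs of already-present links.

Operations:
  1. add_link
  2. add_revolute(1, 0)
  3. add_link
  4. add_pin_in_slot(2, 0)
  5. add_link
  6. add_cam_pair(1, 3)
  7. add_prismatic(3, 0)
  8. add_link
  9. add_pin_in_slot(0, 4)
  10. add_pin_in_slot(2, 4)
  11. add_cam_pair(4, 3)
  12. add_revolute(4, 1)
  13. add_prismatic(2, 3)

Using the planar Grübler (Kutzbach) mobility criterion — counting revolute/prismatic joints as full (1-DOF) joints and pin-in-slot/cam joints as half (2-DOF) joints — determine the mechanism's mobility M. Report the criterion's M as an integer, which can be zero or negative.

M = -1

(L,J1,J2)=(1,0,0); link0 fixed
link1: (2,0,0)
R 1-0 [J1]: (2,1,0)
link2: (3,1,0)
PS 2-0 [J2]: (3,1,1)
link3: (4,1,1)
C 1-3 [J2]: (4,1,2)
P 3-0 [J1]: (4,2,2)
link4: (5,2,2)
PS 0-4 [J2]: (5,2,3)
PS 2-4 [J2]: (5,2,4)
C 4-3 [J2]: (5,2,5)
R 4-1 [J1]: (5,3,5)
P 2-3 [J1]: (5,4,5)
Grübler: 3·4 − 2·4 − 5 = -1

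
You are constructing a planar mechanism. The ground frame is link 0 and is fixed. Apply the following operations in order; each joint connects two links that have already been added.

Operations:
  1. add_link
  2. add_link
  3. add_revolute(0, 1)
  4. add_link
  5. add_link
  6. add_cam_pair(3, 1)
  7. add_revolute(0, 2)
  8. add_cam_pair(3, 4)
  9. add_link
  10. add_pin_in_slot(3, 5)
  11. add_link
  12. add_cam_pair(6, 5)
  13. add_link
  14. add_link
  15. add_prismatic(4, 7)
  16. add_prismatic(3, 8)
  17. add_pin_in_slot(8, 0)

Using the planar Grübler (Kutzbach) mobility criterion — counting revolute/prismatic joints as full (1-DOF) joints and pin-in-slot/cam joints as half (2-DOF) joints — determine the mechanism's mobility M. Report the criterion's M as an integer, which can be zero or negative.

link 0 = ground. State L|J1|J2 = 1|0|0
+link1  2|0|0
+link2  3|0|0
R(0,1) f=1→J1  3|1|0
+link3  4|1|0
+link4  5|1|0
C(3,1) f=2→J2  5|1|1
R(0,2) f=1→J1  5|2|1
C(3,4) f=2→J2  5|2|2
+link5  6|2|2
PS(3,5) f=2→J2  6|2|3
+link6  7|2|3
C(6,5) f=2→J2  7|2|4
+link7  8|2|4
+link8  9|2|4
P(4,7) f=1→J1  9|3|4
P(3,8) f=1→J1  9|4|4
PS(8,0) f=2→J2  9|4|5
M = 3(9−1)−2·4−5 = 24−8−5 = 11

M = 11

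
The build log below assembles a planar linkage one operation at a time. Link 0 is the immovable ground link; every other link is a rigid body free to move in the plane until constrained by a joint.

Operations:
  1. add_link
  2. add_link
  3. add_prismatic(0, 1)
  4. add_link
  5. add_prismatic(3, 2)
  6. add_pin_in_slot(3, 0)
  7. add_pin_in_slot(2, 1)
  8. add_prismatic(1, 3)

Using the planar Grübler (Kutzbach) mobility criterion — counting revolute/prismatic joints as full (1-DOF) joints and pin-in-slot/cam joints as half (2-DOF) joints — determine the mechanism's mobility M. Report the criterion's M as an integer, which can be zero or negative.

[1;0;0] (link 0 is ground)
L+ [2;0;0]
L+ [3;0;0]
P(0,1)∈J1 [3;1;0]
L+ [4;1;0]
P(3,2)∈J1 [4;2;0]
PS(3,0)∈J2 [4;2;1]
PS(2,1)∈J2 [4;2;2]
P(1,3)∈J1 [4;3;2]
mobility = 9 − 6 − 2 = 1

M = 1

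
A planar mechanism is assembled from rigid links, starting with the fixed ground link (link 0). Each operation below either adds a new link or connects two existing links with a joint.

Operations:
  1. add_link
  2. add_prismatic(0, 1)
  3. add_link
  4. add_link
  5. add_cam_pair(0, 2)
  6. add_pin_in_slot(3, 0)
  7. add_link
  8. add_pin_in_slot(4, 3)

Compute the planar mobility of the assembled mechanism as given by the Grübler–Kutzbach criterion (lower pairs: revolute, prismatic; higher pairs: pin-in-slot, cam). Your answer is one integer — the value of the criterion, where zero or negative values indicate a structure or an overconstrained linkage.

L=1 J1=0 J2=0
add link → L=2 J1=0 J2=0
P@0,1 dof=1 J1 → L=2 J1=1 J2=0
add link → L=3 J1=1 J2=0
add link → L=4 J1=1 J2=0
C@0,2 dof=2 J2 → L=4 J1=1 J2=1
PS@3,0 dof=2 J2 → L=4 J1=1 J2=2
add link → L=5 J1=1 J2=2
PS@4,3 dof=2 J2 → L=5 J1=1 J2=3
M=3(L−1)−2J1−J2=3·4−2·1−3=7

M = 7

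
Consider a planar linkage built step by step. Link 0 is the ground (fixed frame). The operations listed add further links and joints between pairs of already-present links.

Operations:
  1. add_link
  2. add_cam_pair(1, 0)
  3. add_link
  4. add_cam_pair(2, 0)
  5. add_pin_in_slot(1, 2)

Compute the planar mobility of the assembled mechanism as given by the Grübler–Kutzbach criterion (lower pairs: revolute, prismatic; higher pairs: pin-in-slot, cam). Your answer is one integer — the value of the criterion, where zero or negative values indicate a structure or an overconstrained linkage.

(L,J1,J2)=(1,0,0); link0 fixed
link1: (2,0,0)
C 1-0 [J2]: (2,0,1)
link2: (3,0,1)
C 2-0 [J2]: (3,0,2)
PS 1-2 [J2]: (3,0,3)
Grübler: 3·2 − 2·0 − 3 = 3

M = 3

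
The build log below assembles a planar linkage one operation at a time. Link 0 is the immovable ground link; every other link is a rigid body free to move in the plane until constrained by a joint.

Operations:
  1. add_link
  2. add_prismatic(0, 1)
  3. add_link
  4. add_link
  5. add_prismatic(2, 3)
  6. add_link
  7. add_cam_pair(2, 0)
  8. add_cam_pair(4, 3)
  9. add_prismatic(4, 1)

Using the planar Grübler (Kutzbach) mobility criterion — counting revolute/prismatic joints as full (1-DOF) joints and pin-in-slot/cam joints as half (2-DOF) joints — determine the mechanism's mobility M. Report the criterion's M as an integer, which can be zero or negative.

M = 4

link 0 = ground. State L|J1|J2 = 1|0|0
+link1  2|0|0
P(0,1) f=1→J1  2|1|0
+link2  3|1|0
+link3  4|1|0
P(2,3) f=1→J1  4|2|0
+link4  5|2|0
C(2,0) f=2→J2  5|2|1
C(4,3) f=2→J2  5|2|2
P(4,1) f=1→J1  5|3|2
M = 3(5−1)−2·3−2 = 12−6−2 = 4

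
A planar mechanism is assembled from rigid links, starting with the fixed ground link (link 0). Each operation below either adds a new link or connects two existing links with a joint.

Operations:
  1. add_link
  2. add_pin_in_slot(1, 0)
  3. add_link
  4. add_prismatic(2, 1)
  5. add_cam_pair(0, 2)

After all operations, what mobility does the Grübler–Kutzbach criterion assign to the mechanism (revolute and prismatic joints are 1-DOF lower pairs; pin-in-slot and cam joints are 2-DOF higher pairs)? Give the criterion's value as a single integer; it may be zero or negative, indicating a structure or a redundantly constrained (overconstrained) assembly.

(L,J1,J2)=(1,0,0); link0 fixed
link1: (2,0,0)
PS 1-0 [J2]: (2,0,1)
link2: (3,0,1)
P 2-1 [J1]: (3,1,1)
C 0-2 [J2]: (3,1,2)
Grübler: 3·2 − 2·1 − 2 = 2

M = 2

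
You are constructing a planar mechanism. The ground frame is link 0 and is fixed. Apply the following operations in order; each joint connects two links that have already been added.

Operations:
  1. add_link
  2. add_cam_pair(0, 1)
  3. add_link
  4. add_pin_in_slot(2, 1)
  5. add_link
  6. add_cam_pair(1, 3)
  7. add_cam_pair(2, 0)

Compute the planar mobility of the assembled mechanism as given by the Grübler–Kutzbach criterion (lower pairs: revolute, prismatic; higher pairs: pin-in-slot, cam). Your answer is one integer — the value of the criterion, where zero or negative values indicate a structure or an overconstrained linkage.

link 0 = ground. State L|J1|J2 = 1|0|0
+link1  2|0|0
C(0,1) f=2→J2  2|0|1
+link2  3|0|1
PS(2,1) f=2→J2  3|0|2
+link3  4|0|2
C(1,3) f=2→J2  4|0|3
C(2,0) f=2→J2  4|0|4
M = 3(4−1)−2·0−4 = 9−0−4 = 5

M = 5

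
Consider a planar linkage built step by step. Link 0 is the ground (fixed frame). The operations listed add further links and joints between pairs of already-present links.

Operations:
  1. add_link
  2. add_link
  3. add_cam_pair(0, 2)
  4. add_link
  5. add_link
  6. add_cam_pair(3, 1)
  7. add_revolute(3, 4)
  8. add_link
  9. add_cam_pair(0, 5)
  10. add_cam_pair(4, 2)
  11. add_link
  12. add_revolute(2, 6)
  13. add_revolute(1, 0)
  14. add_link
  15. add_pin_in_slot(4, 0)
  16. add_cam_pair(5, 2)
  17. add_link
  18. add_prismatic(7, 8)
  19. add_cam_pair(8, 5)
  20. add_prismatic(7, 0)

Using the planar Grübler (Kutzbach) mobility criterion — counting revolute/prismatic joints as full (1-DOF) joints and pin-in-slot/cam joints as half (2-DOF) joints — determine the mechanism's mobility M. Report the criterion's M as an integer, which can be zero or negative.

[1;0;0] (link 0 is ground)
L+ [2;0;0]
L+ [3;0;0]
C(0,2)∈J2 [3;0;1]
L+ [4;0;1]
L+ [5;0;1]
C(3,1)∈J2 [5;0;2]
R(3,4)∈J1 [5;1;2]
L+ [6;1;2]
C(0,5)∈J2 [6;1;3]
C(4,2)∈J2 [6;1;4]
L+ [7;1;4]
R(2,6)∈J1 [7;2;4]
R(1,0)∈J1 [7;3;4]
L+ [8;3;4]
PS(4,0)∈J2 [8;3;5]
C(5,2)∈J2 [8;3;6]
L+ [9;3;6]
P(7,8)∈J1 [9;4;6]
C(8,5)∈J2 [9;4;7]
P(7,0)∈J1 [9;5;7]
mobility = 24 − 10 − 7 = 7

M = 7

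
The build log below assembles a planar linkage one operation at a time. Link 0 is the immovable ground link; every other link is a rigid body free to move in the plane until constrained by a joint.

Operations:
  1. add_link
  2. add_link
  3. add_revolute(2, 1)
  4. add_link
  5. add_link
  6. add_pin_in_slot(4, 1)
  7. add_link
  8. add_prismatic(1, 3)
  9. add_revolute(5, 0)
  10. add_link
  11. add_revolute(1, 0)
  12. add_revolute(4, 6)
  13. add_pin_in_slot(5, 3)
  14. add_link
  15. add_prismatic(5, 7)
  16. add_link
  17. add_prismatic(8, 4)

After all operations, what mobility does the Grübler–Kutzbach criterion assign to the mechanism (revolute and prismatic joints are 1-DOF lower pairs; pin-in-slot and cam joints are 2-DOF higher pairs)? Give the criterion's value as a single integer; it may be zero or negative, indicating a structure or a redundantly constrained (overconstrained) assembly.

[1;0;0] (link 0 is ground)
L+ [2;0;0]
L+ [3;0;0]
R(2,1)∈J1 [3;1;0]
L+ [4;1;0]
L+ [5;1;0]
PS(4,1)∈J2 [5;1;1]
L+ [6;1;1]
P(1,3)∈J1 [6;2;1]
R(5,0)∈J1 [6;3;1]
L+ [7;3;1]
R(1,0)∈J1 [7;4;1]
R(4,6)∈J1 [7;5;1]
PS(5,3)∈J2 [7;5;2]
L+ [8;5;2]
P(5,7)∈J1 [8;6;2]
L+ [9;6;2]
P(8,4)∈J1 [9;7;2]
mobility = 24 − 14 − 2 = 8

M = 8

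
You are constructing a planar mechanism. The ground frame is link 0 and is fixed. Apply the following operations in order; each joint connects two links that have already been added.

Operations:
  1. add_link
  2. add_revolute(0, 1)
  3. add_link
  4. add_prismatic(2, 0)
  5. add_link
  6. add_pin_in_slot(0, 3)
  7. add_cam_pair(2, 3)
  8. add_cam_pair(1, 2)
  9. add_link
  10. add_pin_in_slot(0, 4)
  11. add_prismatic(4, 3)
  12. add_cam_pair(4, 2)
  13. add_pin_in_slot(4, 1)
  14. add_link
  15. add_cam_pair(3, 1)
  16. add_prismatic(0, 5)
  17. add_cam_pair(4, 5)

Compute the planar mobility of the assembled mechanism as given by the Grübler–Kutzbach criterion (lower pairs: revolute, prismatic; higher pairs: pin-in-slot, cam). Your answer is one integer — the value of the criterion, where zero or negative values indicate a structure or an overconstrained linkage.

[1;0;0] (link 0 is ground)
L+ [2;0;0]
R(0,1)∈J1 [2;1;0]
L+ [3;1;0]
P(2,0)∈J1 [3;2;0]
L+ [4;2;0]
PS(0,3)∈J2 [4;2;1]
C(2,3)∈J2 [4;2;2]
C(1,2)∈J2 [4;2;3]
L+ [5;2;3]
PS(0,4)∈J2 [5;2;4]
P(4,3)∈J1 [5;3;4]
C(4,2)∈J2 [5;3;5]
PS(4,1)∈J2 [5;3;6]
L+ [6;3;6]
C(3,1)∈J2 [6;3;7]
P(0,5)∈J1 [6;4;7]
C(4,5)∈J2 [6;4;8]
mobility = 15 − 8 − 8 = -1

M = -1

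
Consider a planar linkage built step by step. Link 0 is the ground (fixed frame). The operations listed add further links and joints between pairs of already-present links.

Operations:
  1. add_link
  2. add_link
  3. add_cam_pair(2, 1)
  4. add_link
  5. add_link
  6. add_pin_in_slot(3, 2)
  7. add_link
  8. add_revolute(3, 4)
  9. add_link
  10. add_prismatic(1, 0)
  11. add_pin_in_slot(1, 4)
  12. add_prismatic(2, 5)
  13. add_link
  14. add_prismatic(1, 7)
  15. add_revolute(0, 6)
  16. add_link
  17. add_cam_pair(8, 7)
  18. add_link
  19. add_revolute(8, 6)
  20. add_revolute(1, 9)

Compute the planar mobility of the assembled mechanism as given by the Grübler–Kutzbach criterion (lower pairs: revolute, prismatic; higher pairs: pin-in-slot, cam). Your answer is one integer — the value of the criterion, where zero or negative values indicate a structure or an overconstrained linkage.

M = 9

link 0 = ground. State L|J1|J2 = 1|0|0
+link1  2|0|0
+link2  3|0|0
C(2,1) f=2→J2  3|0|1
+link3  4|0|1
+link4  5|0|1
PS(3,2) f=2→J2  5|0|2
+link5  6|0|2
R(3,4) f=1→J1  6|1|2
+link6  7|1|2
P(1,0) f=1→J1  7|2|2
PS(1,4) f=2→J2  7|2|3
P(2,5) f=1→J1  7|3|3
+link7  8|3|3
P(1,7) f=1→J1  8|4|3
R(0,6) f=1→J1  8|5|3
+link8  9|5|3
C(8,7) f=2→J2  9|5|4
+link9  10|5|4
R(8,6) f=1→J1  10|6|4
R(1,9) f=1→J1  10|7|4
M = 3(10−1)−2·7−4 = 27−14−4 = 9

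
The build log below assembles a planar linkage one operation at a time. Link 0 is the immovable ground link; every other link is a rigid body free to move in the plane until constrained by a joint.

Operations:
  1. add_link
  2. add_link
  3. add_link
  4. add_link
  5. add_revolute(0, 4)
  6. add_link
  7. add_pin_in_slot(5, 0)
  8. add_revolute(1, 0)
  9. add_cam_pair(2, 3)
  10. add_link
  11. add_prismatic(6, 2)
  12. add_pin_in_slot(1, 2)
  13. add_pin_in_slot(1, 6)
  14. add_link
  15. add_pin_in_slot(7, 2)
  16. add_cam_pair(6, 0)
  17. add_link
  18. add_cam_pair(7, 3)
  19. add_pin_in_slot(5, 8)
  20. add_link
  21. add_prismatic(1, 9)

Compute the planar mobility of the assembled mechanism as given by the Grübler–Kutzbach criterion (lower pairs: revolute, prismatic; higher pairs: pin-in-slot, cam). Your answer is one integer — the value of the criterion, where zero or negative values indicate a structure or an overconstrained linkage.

M = 11

(L,J1,J2)=(1,0,0); link0 fixed
link1: (2,0,0)
link2: (3,0,0)
link3: (4,0,0)
link4: (5,0,0)
R 0-4 [J1]: (5,1,0)
link5: (6,1,0)
PS 5-0 [J2]: (6,1,1)
R 1-0 [J1]: (6,2,1)
C 2-3 [J2]: (6,2,2)
link6: (7,2,2)
P 6-2 [J1]: (7,3,2)
PS 1-2 [J2]: (7,3,3)
PS 1-6 [J2]: (7,3,4)
link7: (8,3,4)
PS 7-2 [J2]: (8,3,5)
C 6-0 [J2]: (8,3,6)
link8: (9,3,6)
C 7-3 [J2]: (9,3,7)
PS 5-8 [J2]: (9,3,8)
link9: (10,3,8)
P 1-9 [J1]: (10,4,8)
Grübler: 3·9 − 2·4 − 8 = 11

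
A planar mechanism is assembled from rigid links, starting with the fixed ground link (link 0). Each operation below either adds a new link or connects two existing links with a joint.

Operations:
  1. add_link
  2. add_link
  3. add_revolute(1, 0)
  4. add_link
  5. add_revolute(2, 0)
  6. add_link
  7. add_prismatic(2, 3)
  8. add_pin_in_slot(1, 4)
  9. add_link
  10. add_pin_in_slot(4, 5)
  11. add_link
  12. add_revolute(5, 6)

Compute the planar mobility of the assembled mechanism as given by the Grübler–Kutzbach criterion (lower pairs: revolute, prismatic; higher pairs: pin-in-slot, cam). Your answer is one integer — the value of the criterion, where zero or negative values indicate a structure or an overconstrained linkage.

M = 8

link 0 = ground. State L|J1|J2 = 1|0|0
+link1  2|0|0
+link2  3|0|0
R(1,0) f=1→J1  3|1|0
+link3  4|1|0
R(2,0) f=1→J1  4|2|0
+link4  5|2|0
P(2,3) f=1→J1  5|3|0
PS(1,4) f=2→J2  5|3|1
+link5  6|3|1
PS(4,5) f=2→J2  6|3|2
+link6  7|3|2
R(5,6) f=1→J1  7|4|2
M = 3(7−1)−2·4−2 = 18−8−2 = 8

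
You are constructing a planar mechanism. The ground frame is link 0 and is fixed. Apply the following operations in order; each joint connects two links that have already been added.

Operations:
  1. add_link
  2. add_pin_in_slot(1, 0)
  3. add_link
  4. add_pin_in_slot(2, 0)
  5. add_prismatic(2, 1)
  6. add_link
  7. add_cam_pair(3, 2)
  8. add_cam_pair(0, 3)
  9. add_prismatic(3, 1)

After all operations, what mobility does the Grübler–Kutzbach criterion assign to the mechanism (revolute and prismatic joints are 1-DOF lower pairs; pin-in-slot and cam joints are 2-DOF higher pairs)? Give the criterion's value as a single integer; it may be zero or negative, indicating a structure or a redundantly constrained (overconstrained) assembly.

M = 1

[1;0;0] (link 0 is ground)
L+ [2;0;0]
PS(1,0)∈J2 [2;0;1]
L+ [3;0;1]
PS(2,0)∈J2 [3;0;2]
P(2,1)∈J1 [3;1;2]
L+ [4;1;2]
C(3,2)∈J2 [4;1;3]
C(0,3)∈J2 [4;1;4]
P(3,1)∈J1 [4;2;4]
mobility = 9 − 4 − 4 = 1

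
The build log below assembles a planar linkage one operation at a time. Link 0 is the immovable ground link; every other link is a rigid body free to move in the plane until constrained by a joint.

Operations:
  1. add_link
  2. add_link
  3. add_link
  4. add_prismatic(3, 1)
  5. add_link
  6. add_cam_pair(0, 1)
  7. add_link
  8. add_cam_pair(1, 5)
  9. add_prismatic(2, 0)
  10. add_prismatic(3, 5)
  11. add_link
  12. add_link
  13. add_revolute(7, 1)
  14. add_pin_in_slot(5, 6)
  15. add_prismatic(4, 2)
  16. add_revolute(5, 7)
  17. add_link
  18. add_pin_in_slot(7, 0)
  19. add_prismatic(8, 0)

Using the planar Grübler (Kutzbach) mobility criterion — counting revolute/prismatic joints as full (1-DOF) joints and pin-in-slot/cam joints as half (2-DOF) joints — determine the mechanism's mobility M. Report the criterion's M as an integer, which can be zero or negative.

M = 6

[1;0;0] (link 0 is ground)
L+ [2;0;0]
L+ [3;0;0]
L+ [4;0;0]
P(3,1)∈J1 [4;1;0]
L+ [5;1;0]
C(0,1)∈J2 [5;1;1]
L+ [6;1;1]
C(1,5)∈J2 [6;1;2]
P(2,0)∈J1 [6;2;2]
P(3,5)∈J1 [6;3;2]
L+ [7;3;2]
L+ [8;3;2]
R(7,1)∈J1 [8;4;2]
PS(5,6)∈J2 [8;4;3]
P(4,2)∈J1 [8;5;3]
R(5,7)∈J1 [8;6;3]
L+ [9;6;3]
PS(7,0)∈J2 [9;6;4]
P(8,0)∈J1 [9;7;4]
mobility = 24 − 14 − 4 = 6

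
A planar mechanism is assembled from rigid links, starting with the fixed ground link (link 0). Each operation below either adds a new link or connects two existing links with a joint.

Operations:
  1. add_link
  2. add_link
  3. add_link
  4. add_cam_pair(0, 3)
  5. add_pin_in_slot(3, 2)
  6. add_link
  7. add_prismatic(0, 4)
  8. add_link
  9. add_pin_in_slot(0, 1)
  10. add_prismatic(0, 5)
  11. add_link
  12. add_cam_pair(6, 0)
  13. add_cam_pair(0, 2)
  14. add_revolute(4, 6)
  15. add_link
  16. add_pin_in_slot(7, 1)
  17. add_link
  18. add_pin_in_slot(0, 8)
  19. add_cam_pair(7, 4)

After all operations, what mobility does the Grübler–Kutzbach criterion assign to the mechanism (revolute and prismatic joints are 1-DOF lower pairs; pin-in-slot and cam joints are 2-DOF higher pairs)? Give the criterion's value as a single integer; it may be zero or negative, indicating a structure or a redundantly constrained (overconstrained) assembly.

link 0 = ground. State L|J1|J2 = 1|0|0
+link1  2|0|0
+link2  3|0|0
+link3  4|0|0
C(0,3) f=2→J2  4|0|1
PS(3,2) f=2→J2  4|0|2
+link4  5|0|2
P(0,4) f=1→J1  5|1|2
+link5  6|1|2
PS(0,1) f=2→J2  6|1|3
P(0,5) f=1→J1  6|2|3
+link6  7|2|3
C(6,0) f=2→J2  7|2|4
C(0,2) f=2→J2  7|2|5
R(4,6) f=1→J1  7|3|5
+link7  8|3|5
PS(7,1) f=2→J2  8|3|6
+link8  9|3|6
PS(0,8) f=2→J2  9|3|7
C(7,4) f=2→J2  9|3|8
M = 3(9−1)−2·3−8 = 24−6−8 = 10

M = 10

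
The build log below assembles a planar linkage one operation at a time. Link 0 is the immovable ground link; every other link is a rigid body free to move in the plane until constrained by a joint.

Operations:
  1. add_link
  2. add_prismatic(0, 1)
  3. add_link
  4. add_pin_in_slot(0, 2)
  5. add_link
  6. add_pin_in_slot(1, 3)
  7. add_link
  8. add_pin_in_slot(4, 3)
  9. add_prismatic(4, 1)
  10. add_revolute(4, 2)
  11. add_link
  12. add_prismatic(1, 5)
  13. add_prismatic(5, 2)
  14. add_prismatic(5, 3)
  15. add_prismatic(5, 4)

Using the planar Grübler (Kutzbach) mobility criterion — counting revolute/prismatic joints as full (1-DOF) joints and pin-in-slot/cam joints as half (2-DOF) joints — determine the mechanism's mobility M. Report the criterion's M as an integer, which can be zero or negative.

M = -2

link 0 = ground. State L|J1|J2 = 1|0|0
+link1  2|0|0
P(0,1) f=1→J1  2|1|0
+link2  3|1|0
PS(0,2) f=2→J2  3|1|1
+link3  4|1|1
PS(1,3) f=2→J2  4|1|2
+link4  5|1|2
PS(4,3) f=2→J2  5|1|3
P(4,1) f=1→J1  5|2|3
R(4,2) f=1→J1  5|3|3
+link5  6|3|3
P(1,5) f=1→J1  6|4|3
P(5,2) f=1→J1  6|5|3
P(5,3) f=1→J1  6|6|3
P(5,4) f=1→J1  6|7|3
M = 3(6−1)−2·7−3 = 15−14−3 = -2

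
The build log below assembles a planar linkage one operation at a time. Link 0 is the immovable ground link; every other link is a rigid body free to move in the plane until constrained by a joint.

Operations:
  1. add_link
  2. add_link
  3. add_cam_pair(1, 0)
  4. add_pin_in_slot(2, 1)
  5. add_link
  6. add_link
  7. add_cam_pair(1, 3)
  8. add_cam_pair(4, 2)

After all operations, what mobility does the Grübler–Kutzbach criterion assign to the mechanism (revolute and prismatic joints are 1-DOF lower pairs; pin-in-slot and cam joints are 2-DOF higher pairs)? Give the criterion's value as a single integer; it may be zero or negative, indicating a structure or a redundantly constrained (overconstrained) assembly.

M = 8

link 0 = ground. State L|J1|J2 = 1|0|0
+link1  2|0|0
+link2  3|0|0
C(1,0) f=2→J2  3|0|1
PS(2,1) f=2→J2  3|0|2
+link3  4|0|2
+link4  5|0|2
C(1,3) f=2→J2  5|0|3
C(4,2) f=2→J2  5|0|4
M = 3(5−1)−2·0−4 = 12−0−4 = 8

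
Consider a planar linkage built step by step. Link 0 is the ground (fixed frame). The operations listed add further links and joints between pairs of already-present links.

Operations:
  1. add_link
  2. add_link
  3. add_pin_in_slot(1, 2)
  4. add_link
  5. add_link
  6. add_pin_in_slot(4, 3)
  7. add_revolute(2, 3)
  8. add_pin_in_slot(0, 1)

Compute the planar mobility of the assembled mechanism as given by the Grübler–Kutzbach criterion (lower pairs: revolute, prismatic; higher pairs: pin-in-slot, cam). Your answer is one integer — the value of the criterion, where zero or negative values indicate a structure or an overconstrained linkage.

M = 7

link 0 = ground. State L|J1|J2 = 1|0|0
+link1  2|0|0
+link2  3|0|0
PS(1,2) f=2→J2  3|0|1
+link3  4|0|1
+link4  5|0|1
PS(4,3) f=2→J2  5|0|2
R(2,3) f=1→J1  5|1|2
PS(0,1) f=2→J2  5|1|3
M = 3(5−1)−2·1−3 = 12−2−3 = 7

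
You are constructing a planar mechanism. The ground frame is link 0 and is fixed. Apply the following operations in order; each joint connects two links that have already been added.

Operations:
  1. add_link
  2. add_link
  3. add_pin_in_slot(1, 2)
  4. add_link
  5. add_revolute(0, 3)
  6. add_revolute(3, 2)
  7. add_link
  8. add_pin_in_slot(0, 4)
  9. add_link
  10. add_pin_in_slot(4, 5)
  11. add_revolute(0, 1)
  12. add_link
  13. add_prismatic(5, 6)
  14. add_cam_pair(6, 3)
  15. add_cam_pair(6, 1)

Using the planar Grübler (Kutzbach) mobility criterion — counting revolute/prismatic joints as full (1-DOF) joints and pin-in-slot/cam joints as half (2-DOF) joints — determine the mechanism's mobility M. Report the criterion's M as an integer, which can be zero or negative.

L=1 J1=0 J2=0
add link → L=2 J1=0 J2=0
add link → L=3 J1=0 J2=0
PS@1,2 dof=2 J2 → L=3 J1=0 J2=1
add link → L=4 J1=0 J2=1
R@0,3 dof=1 J1 → L=4 J1=1 J2=1
R@3,2 dof=1 J1 → L=4 J1=2 J2=1
add link → L=5 J1=2 J2=1
PS@0,4 dof=2 J2 → L=5 J1=2 J2=2
add link → L=6 J1=2 J2=2
PS@4,5 dof=2 J2 → L=6 J1=2 J2=3
R@0,1 dof=1 J1 → L=6 J1=3 J2=3
add link → L=7 J1=3 J2=3
P@5,6 dof=1 J1 → L=7 J1=4 J2=3
C@6,3 dof=2 J2 → L=7 J1=4 J2=4
C@6,1 dof=2 J2 → L=7 J1=4 J2=5
M=3(L−1)−2J1−J2=3·6−2·4−5=5

M = 5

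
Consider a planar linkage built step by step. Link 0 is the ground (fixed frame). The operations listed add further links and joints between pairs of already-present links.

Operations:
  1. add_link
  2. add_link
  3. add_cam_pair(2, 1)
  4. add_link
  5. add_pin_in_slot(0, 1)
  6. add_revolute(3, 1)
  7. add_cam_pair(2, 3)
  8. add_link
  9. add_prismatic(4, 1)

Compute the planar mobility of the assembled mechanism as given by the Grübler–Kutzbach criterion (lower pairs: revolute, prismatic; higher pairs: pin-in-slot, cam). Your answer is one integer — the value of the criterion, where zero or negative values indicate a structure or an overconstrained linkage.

ground; <1,0,0>
#1 <2,0,0>
#2 <3,0,0>
C:2↔1 J2 <3,0,1>
#3 <4,0,1>
PS:0↔1 J2 <4,0,2>
R:3↔1 J1 <4,1,2>
C:2↔3 J2 <4,1,3>
#4 <5,1,3>
P:4↔1 J1 <5,2,3>
3×4 − 2×2 − 1×3 = 5

M = 5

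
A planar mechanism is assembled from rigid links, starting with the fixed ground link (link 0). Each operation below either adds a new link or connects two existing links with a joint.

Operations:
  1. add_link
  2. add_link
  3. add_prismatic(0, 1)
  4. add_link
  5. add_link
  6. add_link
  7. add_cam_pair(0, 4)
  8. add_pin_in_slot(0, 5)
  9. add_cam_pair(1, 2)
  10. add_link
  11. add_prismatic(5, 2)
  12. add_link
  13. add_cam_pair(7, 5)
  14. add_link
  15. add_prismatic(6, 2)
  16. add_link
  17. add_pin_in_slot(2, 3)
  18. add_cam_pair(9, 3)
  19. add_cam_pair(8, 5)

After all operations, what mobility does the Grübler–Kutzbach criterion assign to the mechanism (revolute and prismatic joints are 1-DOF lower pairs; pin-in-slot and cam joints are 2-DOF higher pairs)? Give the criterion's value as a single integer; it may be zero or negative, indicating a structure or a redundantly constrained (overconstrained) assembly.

M = 14

link 0 = ground. State L|J1|J2 = 1|0|0
+link1  2|0|0
+link2  3|0|0
P(0,1) f=1→J1  3|1|0
+link3  4|1|0
+link4  5|1|0
+link5  6|1|0
C(0,4) f=2→J2  6|1|1
PS(0,5) f=2→J2  6|1|2
C(1,2) f=2→J2  6|1|3
+link6  7|1|3
P(5,2) f=1→J1  7|2|3
+link7  8|2|3
C(7,5) f=2→J2  8|2|4
+link8  9|2|4
P(6,2) f=1→J1  9|3|4
+link9  10|3|4
PS(2,3) f=2→J2  10|3|5
C(9,3) f=2→J2  10|3|6
C(8,5) f=2→J2  10|3|7
M = 3(10−1)−2·3−7 = 27−6−7 = 14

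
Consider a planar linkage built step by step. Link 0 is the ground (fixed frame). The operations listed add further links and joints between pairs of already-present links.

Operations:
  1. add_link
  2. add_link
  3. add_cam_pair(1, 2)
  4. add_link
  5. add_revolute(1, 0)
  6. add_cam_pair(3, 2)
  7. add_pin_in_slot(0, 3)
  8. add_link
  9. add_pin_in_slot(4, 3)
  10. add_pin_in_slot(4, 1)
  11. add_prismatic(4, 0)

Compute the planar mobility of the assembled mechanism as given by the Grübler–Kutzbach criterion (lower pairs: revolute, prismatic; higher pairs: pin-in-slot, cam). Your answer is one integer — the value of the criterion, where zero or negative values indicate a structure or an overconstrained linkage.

L=1 J1=0 J2=0
add link → L=2 J1=0 J2=0
add link → L=3 J1=0 J2=0
C@1,2 dof=2 J2 → L=3 J1=0 J2=1
add link → L=4 J1=0 J2=1
R@1,0 dof=1 J1 → L=4 J1=1 J2=1
C@3,2 dof=2 J2 → L=4 J1=1 J2=2
PS@0,3 dof=2 J2 → L=4 J1=1 J2=3
add link → L=5 J1=1 J2=3
PS@4,3 dof=2 J2 → L=5 J1=1 J2=4
PS@4,1 dof=2 J2 → L=5 J1=1 J2=5
P@4,0 dof=1 J1 → L=5 J1=2 J2=5
M=3(L−1)−2J1−J2=3·4−2·2−5=3

M = 3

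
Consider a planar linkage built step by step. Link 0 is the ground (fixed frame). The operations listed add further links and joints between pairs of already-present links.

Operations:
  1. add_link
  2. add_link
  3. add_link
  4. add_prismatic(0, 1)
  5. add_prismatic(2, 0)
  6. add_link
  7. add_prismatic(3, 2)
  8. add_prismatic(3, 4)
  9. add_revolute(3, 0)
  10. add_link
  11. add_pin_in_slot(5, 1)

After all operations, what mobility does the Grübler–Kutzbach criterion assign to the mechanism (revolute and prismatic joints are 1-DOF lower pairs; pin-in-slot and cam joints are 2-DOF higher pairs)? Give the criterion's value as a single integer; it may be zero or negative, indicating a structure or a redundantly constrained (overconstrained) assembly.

(L,J1,J2)=(1,0,0); link0 fixed
link1: (2,0,0)
link2: (3,0,0)
link3: (4,0,0)
P 0-1 [J1]: (4,1,0)
P 2-0 [J1]: (4,2,0)
link4: (5,2,0)
P 3-2 [J1]: (5,3,0)
P 3-4 [J1]: (5,4,0)
R 3-0 [J1]: (5,5,0)
link5: (6,5,0)
PS 5-1 [J2]: (6,5,1)
Grübler: 3·5 − 2·5 − 1 = 4

M = 4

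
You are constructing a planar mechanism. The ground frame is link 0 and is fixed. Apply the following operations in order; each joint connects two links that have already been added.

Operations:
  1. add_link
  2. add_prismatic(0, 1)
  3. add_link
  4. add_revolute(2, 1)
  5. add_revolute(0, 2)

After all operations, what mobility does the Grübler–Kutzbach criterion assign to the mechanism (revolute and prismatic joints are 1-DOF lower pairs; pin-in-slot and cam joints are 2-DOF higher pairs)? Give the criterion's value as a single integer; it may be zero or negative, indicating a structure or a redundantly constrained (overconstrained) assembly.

M = 0

link 0 = ground. State L|J1|J2 = 1|0|0
+link1  2|0|0
P(0,1) f=1→J1  2|1|0
+link2  3|1|0
R(2,1) f=1→J1  3|2|0
R(0,2) f=1→J1  3|3|0
M = 3(3−1)−2·3−0 = 6−6−0 = 0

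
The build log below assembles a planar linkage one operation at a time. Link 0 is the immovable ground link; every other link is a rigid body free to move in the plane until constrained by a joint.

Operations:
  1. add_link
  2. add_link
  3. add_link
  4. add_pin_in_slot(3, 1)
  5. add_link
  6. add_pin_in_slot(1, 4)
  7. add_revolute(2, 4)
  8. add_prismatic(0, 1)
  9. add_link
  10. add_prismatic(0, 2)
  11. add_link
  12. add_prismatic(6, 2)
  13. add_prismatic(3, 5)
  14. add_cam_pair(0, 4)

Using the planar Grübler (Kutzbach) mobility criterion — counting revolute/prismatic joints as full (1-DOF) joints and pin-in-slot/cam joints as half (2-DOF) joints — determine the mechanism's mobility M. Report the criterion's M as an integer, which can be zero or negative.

M = 5

link 0 = ground. State L|J1|J2 = 1|0|0
+link1  2|0|0
+link2  3|0|0
+link3  4|0|0
PS(3,1) f=2→J2  4|0|1
+link4  5|0|1
PS(1,4) f=2→J2  5|0|2
R(2,4) f=1→J1  5|1|2
P(0,1) f=1→J1  5|2|2
+link5  6|2|2
P(0,2) f=1→J1  6|3|2
+link6  7|3|2
P(6,2) f=1→J1  7|4|2
P(3,5) f=1→J1  7|5|2
C(0,4) f=2→J2  7|5|3
M = 3(7−1)−2·5−3 = 18−10−3 = 5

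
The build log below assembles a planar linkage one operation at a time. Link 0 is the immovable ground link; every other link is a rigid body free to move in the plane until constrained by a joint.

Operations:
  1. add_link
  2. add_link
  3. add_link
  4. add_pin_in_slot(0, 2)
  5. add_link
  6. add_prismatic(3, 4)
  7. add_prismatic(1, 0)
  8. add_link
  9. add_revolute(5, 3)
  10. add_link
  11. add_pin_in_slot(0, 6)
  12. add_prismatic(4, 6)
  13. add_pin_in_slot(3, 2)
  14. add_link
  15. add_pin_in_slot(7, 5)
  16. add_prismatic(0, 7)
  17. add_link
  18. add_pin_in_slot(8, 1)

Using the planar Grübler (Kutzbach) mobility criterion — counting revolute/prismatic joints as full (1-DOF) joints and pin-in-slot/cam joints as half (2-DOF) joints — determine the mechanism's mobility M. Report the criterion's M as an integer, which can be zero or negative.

link 0 = ground. State L|J1|J2 = 1|0|0
+link1  2|0|0
+link2  3|0|0
+link3  4|0|0
PS(0,2) f=2→J2  4|0|1
+link4  5|0|1
P(3,4) f=1→J1  5|1|1
P(1,0) f=1→J1  5|2|1
+link5  6|2|1
R(5,3) f=1→J1  6|3|1
+link6  7|3|1
PS(0,6) f=2→J2  7|3|2
P(4,6) f=1→J1  7|4|2
PS(3,2) f=2→J2  7|4|3
+link7  8|4|3
PS(7,5) f=2→J2  8|4|4
P(0,7) f=1→J1  8|5|4
+link8  9|5|4
PS(8,1) f=2→J2  9|5|5
M = 3(9−1)−2·5−5 = 24−10−5 = 9

M = 9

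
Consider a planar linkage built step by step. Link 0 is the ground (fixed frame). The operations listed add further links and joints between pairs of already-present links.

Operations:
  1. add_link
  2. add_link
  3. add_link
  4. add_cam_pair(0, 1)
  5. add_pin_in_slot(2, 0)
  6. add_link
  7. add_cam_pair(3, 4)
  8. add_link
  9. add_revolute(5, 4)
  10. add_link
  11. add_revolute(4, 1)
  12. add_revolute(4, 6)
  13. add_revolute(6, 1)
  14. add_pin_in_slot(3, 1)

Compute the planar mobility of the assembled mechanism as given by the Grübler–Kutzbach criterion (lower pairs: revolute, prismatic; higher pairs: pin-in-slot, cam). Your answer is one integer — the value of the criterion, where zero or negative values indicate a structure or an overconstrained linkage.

M = 6

[1;0;0] (link 0 is ground)
L+ [2;0;0]
L+ [3;0;0]
L+ [4;0;0]
C(0,1)∈J2 [4;0;1]
PS(2,0)∈J2 [4;0;2]
L+ [5;0;2]
C(3,4)∈J2 [5;0;3]
L+ [6;0;3]
R(5,4)∈J1 [6;1;3]
L+ [7;1;3]
R(4,1)∈J1 [7;2;3]
R(4,6)∈J1 [7;3;3]
R(6,1)∈J1 [7;4;3]
PS(3,1)∈J2 [7;4;4]
mobility = 18 − 8 − 4 = 6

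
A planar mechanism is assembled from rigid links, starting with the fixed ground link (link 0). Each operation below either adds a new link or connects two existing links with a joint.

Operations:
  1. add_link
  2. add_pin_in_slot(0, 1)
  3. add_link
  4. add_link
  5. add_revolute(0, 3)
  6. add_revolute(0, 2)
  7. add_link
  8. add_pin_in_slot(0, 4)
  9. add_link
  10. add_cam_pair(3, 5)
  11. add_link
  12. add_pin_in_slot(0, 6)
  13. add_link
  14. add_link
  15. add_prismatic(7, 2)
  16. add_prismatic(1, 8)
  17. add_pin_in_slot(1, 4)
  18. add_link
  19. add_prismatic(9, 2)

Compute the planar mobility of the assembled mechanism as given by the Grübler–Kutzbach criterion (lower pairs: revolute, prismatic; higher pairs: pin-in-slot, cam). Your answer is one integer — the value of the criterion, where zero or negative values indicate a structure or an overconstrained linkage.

ground; <1,0,0>
#1 <2,0,0>
PS:0↔1 J2 <2,0,1>
#2 <3,0,1>
#3 <4,0,1>
R:0↔3 J1 <4,1,1>
R:0↔2 J1 <4,2,1>
#4 <5,2,1>
PS:0↔4 J2 <5,2,2>
#5 <6,2,2>
C:3↔5 J2 <6,2,3>
#6 <7,2,3>
PS:0↔6 J2 <7,2,4>
#7 <8,2,4>
#8 <9,2,4>
P:7↔2 J1 <9,3,4>
P:1↔8 J1 <9,4,4>
PS:1↔4 J2 <9,4,5>
#9 <10,4,5>
P:9↔2 J1 <10,5,5>
3×9 − 2×5 − 1×5 = 12

M = 12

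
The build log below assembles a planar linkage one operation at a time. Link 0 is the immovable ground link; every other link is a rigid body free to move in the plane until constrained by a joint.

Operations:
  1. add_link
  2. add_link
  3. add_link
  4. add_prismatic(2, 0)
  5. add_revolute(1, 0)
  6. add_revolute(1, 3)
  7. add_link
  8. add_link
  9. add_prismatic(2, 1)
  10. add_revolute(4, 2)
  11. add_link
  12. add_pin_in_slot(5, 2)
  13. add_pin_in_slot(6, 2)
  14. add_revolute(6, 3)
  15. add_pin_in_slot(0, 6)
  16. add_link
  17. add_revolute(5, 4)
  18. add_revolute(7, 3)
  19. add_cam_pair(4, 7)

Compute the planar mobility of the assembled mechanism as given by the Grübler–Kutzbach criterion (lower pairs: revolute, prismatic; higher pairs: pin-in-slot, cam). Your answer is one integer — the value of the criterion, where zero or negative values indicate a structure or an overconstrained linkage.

M = 1

(L,J1,J2)=(1,0,0); link0 fixed
link1: (2,0,0)
link2: (3,0,0)
link3: (4,0,0)
P 2-0 [J1]: (4,1,0)
R 1-0 [J1]: (4,2,0)
R 1-3 [J1]: (4,3,0)
link4: (5,3,0)
link5: (6,3,0)
P 2-1 [J1]: (6,4,0)
R 4-2 [J1]: (6,5,0)
link6: (7,5,0)
PS 5-2 [J2]: (7,5,1)
PS 6-2 [J2]: (7,5,2)
R 6-3 [J1]: (7,6,2)
PS 0-6 [J2]: (7,6,3)
link7: (8,6,3)
R 5-4 [J1]: (8,7,3)
R 7-3 [J1]: (8,8,3)
C 4-7 [J2]: (8,8,4)
Grübler: 3·7 − 2·8 − 4 = 1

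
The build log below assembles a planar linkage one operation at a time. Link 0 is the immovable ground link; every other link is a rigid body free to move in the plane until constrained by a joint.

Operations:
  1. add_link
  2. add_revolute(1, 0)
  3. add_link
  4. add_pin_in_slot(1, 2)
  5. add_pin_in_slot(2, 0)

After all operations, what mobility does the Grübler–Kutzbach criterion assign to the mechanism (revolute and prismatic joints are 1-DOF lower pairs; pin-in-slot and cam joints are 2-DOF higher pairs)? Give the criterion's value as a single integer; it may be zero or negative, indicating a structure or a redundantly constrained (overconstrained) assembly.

ground; <1,0,0>
#1 <2,0,0>
R:1↔0 J1 <2,1,0>
#2 <3,1,0>
PS:1↔2 J2 <3,1,1>
PS:2↔0 J2 <3,1,2>
3×2 − 2×1 − 1×2 = 2

M = 2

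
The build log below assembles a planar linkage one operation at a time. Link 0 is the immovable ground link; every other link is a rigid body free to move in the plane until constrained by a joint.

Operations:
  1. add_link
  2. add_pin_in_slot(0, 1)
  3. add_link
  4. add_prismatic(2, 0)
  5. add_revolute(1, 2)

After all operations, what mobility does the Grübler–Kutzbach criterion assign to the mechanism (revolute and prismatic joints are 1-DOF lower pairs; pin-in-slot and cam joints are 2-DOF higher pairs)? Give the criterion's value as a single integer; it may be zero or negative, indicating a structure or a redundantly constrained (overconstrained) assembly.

M = 1

ground; <1,0,0>
#1 <2,0,0>
PS:0↔1 J2 <2,0,1>
#2 <3,0,1>
P:2↔0 J1 <3,1,1>
R:1↔2 J1 <3,2,1>
3×2 − 2×2 − 1×1 = 1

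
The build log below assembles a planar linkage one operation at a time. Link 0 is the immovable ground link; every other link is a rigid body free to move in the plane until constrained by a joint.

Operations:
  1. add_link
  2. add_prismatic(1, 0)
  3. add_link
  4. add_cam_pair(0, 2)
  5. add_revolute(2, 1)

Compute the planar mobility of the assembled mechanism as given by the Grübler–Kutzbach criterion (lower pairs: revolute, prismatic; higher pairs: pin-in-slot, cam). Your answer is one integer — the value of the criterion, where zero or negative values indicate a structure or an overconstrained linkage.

M = 1

(L,J1,J2)=(1,0,0); link0 fixed
link1: (2,0,0)
P 1-0 [J1]: (2,1,0)
link2: (3,1,0)
C 0-2 [J2]: (3,1,1)
R 2-1 [J1]: (3,2,1)
Grübler: 3·2 − 2·2 − 1 = 1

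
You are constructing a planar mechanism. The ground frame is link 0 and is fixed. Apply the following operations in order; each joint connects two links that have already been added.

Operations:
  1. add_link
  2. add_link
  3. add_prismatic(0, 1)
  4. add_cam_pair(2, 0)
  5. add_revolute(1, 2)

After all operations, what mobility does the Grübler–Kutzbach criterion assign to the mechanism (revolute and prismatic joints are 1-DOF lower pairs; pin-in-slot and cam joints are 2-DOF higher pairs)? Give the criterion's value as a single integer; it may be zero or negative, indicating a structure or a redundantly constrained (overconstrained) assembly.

L=1 J1=0 J2=0
add link → L=2 J1=0 J2=0
add link → L=3 J1=0 J2=0
P@0,1 dof=1 J1 → L=3 J1=1 J2=0
C@2,0 dof=2 J2 → L=3 J1=1 J2=1
R@1,2 dof=1 J1 → L=3 J1=2 J2=1
M=3(L−1)−2J1−J2=3·2−2·2−1=1

M = 1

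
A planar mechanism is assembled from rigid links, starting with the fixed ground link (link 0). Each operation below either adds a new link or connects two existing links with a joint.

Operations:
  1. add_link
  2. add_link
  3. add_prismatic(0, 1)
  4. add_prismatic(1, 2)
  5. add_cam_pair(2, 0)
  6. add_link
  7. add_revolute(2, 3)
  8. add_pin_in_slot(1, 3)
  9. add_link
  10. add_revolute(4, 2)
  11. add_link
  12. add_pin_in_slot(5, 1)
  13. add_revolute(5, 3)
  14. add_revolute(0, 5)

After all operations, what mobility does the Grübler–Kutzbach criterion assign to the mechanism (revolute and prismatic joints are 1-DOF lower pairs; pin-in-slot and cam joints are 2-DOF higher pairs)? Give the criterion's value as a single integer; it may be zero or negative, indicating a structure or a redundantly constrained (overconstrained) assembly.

M = 0

link 0 = ground. State L|J1|J2 = 1|0|0
+link1  2|0|0
+link2  3|0|0
P(0,1) f=1→J1  3|1|0
P(1,2) f=1→J1  3|2|0
C(2,0) f=2→J2  3|2|1
+link3  4|2|1
R(2,3) f=1→J1  4|3|1
PS(1,3) f=2→J2  4|3|2
+link4  5|3|2
R(4,2) f=1→J1  5|4|2
+link5  6|4|2
PS(5,1) f=2→J2  6|4|3
R(5,3) f=1→J1  6|5|3
R(0,5) f=1→J1  6|6|3
M = 3(6−1)−2·6−3 = 15−12−3 = 0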